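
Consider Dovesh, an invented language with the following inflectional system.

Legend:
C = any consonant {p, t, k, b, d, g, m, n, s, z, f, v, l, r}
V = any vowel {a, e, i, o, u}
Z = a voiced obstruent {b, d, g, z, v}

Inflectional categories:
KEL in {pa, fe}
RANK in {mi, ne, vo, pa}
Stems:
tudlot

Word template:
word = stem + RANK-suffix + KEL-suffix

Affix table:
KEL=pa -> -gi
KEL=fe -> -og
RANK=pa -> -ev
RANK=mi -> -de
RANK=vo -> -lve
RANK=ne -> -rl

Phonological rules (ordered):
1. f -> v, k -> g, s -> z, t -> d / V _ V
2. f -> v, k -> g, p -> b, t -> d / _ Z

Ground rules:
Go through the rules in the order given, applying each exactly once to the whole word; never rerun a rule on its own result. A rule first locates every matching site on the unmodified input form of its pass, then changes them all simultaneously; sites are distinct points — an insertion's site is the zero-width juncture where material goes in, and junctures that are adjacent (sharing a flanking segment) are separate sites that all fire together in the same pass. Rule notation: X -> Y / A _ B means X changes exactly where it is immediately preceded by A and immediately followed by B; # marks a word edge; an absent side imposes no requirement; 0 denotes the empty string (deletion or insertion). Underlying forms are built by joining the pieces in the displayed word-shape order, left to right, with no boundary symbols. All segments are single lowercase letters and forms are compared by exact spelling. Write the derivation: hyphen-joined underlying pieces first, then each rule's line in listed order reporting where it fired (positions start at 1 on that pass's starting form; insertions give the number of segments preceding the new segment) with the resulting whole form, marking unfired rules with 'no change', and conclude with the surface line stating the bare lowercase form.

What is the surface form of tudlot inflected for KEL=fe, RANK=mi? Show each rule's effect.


underlying: tudlot-de-og
1. f -> v, k -> g, s -> z, t -> d / V _ V: no change
2. f -> v, k -> g, p -> b, t -> d / _ Z: fires at position(s) 6: tudloddeog
surface: tudloddeog


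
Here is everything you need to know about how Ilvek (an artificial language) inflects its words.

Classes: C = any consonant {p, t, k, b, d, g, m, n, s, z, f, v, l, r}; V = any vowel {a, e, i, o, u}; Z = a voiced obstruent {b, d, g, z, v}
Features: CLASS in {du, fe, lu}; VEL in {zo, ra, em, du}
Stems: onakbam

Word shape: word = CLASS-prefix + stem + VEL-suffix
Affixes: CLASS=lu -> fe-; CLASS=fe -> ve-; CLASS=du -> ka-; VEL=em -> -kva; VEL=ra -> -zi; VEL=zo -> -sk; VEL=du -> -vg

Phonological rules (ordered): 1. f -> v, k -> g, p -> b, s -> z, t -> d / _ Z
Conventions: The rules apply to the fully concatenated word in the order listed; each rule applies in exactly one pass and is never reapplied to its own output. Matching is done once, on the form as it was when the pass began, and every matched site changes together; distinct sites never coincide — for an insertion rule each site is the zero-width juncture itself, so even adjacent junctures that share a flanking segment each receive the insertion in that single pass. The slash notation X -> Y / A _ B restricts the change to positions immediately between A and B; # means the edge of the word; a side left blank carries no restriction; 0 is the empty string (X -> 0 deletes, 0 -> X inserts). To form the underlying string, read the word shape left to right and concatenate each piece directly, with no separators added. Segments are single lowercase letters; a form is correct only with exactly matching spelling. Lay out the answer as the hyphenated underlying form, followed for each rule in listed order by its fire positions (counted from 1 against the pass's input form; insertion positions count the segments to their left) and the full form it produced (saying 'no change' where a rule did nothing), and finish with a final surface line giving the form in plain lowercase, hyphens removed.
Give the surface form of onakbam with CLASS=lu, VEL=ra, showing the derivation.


underlying: fe-onakbam-zi
1. f -> v, k -> g, p -> b, s -> z, t -> d / _ Z: fires at position(s) 6: feonagbamzi
surface: feonagbamzi


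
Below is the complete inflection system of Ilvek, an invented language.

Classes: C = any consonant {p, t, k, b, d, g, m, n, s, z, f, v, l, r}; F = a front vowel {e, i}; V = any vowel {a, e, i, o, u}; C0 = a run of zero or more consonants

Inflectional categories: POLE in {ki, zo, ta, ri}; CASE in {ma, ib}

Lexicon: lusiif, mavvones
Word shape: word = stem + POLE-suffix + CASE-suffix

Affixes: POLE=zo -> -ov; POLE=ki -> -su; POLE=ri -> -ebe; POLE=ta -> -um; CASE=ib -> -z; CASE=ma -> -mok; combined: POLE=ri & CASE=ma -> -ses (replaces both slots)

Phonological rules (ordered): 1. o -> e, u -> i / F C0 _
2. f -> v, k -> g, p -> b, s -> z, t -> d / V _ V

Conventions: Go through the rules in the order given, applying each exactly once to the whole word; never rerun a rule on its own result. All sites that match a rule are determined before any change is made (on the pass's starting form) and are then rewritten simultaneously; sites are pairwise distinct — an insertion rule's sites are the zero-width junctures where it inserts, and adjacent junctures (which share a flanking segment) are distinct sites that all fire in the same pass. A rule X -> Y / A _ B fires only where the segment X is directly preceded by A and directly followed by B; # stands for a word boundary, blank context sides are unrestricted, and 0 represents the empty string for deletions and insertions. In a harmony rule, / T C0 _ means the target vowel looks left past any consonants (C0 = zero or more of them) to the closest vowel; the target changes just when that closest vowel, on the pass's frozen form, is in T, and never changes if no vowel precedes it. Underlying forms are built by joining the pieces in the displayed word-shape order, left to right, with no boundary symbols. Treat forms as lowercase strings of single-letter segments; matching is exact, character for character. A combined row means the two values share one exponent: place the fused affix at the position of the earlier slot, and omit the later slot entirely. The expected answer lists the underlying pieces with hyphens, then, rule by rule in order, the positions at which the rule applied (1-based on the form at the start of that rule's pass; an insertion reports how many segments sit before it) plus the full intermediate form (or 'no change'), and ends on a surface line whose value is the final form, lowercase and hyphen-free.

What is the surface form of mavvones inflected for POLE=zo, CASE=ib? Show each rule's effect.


underlying: mavvones-ov-z
1. o -> e, u -> i / F C0 _: fires at position(s) 9: mavvonesevz
2. f -> v, k -> g, p -> b, s -> z, t -> d / V _ V: fires at position(s) 8: mavvonezevz
surface: mavvonezevz


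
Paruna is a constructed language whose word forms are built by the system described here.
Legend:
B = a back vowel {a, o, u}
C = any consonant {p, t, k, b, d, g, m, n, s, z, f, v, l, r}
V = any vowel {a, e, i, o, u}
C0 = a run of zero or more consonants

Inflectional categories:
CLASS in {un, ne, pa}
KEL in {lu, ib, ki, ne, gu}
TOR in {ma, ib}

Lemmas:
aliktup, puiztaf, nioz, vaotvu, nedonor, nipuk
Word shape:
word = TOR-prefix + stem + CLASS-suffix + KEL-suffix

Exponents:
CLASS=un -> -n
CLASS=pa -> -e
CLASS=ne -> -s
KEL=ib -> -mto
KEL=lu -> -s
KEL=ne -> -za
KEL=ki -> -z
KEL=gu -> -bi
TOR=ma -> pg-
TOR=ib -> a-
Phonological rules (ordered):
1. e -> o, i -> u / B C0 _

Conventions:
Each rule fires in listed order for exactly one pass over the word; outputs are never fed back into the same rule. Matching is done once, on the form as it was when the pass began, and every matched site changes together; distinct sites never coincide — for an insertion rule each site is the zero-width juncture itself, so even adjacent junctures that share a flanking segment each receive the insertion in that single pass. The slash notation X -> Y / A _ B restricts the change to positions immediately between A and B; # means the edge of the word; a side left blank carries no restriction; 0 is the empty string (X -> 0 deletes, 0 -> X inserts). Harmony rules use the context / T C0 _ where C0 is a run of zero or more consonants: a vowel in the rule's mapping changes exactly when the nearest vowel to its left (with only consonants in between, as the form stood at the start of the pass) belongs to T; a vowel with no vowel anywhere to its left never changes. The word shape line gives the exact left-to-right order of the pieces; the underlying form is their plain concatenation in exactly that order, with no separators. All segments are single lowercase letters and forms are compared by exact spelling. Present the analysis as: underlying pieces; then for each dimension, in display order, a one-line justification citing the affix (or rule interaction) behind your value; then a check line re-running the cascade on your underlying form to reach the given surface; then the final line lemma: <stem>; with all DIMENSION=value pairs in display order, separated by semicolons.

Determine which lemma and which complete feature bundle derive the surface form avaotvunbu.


underlying: a-vaotvu-n-bi
CLASS=un - signalled by the affix -n
KEL=gu - signalled by the affix -bi
TOR=ib - signalled by the affix a-
check: avaotvunbi -> avaotvunbu
lemma: vaotvu; CLASS=un; KEL=gu; TOR=ib


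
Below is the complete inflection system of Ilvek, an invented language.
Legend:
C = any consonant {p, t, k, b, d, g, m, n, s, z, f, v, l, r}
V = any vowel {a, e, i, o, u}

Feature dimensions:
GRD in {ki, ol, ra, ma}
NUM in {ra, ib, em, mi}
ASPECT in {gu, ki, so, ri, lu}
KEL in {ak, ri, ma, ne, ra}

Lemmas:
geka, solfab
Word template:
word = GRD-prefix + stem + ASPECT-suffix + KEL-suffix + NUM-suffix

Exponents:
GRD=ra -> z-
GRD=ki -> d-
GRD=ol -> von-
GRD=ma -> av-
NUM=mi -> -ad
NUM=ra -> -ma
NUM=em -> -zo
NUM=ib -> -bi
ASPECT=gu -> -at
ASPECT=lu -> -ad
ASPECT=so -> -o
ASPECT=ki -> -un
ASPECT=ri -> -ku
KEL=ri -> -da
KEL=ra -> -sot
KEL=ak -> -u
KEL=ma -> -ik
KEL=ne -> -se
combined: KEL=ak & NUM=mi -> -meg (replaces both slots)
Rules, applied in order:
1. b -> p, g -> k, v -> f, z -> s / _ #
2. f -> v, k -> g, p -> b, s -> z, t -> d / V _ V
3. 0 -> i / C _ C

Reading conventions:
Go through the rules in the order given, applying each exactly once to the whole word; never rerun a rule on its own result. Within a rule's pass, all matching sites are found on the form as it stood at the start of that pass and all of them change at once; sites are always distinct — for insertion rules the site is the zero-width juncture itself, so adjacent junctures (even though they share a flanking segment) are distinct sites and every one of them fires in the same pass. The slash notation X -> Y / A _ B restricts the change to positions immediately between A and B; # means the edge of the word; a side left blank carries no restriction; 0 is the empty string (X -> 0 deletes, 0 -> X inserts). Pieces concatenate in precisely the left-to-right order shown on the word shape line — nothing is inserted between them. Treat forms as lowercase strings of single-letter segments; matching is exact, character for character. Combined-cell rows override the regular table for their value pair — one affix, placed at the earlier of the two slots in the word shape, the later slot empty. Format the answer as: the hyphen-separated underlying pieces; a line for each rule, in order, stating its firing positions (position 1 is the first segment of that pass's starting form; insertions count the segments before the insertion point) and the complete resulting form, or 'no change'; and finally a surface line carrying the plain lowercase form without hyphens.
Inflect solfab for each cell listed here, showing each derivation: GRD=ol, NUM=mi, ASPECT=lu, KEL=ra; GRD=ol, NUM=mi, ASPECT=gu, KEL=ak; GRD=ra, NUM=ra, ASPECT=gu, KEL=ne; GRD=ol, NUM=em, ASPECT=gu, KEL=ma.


cell GRD=ol, NUM=mi, ASPECT=lu, KEL=ra:
underlying: von-solfab-ad-sot-ad
1. b -> p, g -> k, v -> f, z -> s / _ #: no change
2. f -> v, k -> g, p -> b, s -> z, t -> d / V _ V: fires at position(s) 14: vonsolfabadsodad
3. 0 -> i / C _ C: inserts after position(s) 3, 6, 11: vonisolifabadisodad
surface: vonisolifabadisodad

cell GRD=ol, NUM=mi, ASPECT=gu, KEL=ak:
underlying: von-solfab-at-meg
1. b -> p, g -> k, v -> f, z -> s / _ #: fires at position(s) 14: vonsolfabatmek
2. f -> v, k -> g, p -> b, s -> z, t -> d / V _ V: no change
3. 0 -> i / C _ C: inserts after position(s) 3, 6, 11: vonisolifabatimek
surface: vonisolifabatimek

cell GRD=ra, NUM=ra, ASPECT=gu, KEL=ne:
underlying: z-solfab-at-se-ma
1. b -> p, g -> k, v -> f, z -> s / _ #: no change
2. f -> v, k -> g, p -> b, s -> z, t -> d / V _ V: no change
3. 0 -> i / C _ C: inserts after position(s) 1, 4, 9: zisolifabatisema
surface: zisolifabatisema

cell GRD=ol, NUM=em, ASPECT=gu, KEL=ma:
underlying: von-solfab-at-ik-zo
1. b -> p, g -> k, v -> f, z -> s / _ #: no change
2. f -> v, k -> g, p -> b, s -> z, t -> d / V _ V: fires at position(s) 11: vonsolfabadikzo
3. 0 -> i / C _ C: inserts after position(s) 3, 6, 13: vonisolifabadikizo
surface: vonisolifabadikizo


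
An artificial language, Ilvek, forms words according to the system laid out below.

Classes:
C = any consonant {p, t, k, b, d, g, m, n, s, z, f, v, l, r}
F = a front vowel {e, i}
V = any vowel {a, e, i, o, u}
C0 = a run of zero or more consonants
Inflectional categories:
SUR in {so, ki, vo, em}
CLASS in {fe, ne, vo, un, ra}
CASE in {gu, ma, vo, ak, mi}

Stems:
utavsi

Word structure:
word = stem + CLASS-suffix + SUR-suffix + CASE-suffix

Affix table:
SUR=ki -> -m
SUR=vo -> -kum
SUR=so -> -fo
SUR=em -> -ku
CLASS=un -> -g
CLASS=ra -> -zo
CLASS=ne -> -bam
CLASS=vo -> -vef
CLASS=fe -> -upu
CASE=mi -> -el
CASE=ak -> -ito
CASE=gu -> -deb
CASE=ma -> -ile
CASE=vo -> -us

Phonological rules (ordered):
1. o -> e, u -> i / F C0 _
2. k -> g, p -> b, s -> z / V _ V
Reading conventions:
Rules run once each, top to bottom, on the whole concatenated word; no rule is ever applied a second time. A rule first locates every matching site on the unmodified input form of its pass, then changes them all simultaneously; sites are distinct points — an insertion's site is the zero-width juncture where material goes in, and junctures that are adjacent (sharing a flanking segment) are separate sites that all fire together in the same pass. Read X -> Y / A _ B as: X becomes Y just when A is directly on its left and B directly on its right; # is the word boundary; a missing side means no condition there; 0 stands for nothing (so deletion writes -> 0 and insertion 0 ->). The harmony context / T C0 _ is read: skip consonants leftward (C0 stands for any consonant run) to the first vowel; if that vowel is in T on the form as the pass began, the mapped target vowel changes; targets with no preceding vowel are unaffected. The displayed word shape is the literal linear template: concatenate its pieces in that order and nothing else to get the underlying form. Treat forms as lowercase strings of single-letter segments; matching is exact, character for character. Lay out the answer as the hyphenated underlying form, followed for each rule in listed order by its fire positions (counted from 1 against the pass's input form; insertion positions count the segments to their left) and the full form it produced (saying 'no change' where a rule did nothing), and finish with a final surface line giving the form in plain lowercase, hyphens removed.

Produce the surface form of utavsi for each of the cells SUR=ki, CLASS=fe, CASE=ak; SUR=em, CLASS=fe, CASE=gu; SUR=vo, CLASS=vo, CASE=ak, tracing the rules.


cell SUR=ki, CLASS=fe, CASE=ak:
underlying: utavsi-upu-m-ito
1. o -> e, u -> i / F C0 _: fires at position(s) 7, 13: utavsiipumite
2. k -> g, p -> b, s -> z / V _ V: fires at position(s) 8: utavsiibumite
surface: utavsiibumite

cell SUR=em, CLASS=fe, CASE=gu:
underlying: utavsi-upu-ku-deb
1. o -> e, u -> i / F C0 _: fires at position(s) 7: utavsiipukudeb
2. k -> g, p -> b, s -> z / V _ V: fires at position(s) 8, 10: utavsiibugudeb
surface: utavsiibugudeb

cell SUR=vo, CLASS=vo, CASE=ak:
underlying: utavsi-vef-kum-ito
1. o -> e, u -> i / F C0 _: fires at position(s) 11, 15: utavsivefkimite
2. k -> g, p -> b, s -> z / V _ V: no change
surface: utavsivefkimite


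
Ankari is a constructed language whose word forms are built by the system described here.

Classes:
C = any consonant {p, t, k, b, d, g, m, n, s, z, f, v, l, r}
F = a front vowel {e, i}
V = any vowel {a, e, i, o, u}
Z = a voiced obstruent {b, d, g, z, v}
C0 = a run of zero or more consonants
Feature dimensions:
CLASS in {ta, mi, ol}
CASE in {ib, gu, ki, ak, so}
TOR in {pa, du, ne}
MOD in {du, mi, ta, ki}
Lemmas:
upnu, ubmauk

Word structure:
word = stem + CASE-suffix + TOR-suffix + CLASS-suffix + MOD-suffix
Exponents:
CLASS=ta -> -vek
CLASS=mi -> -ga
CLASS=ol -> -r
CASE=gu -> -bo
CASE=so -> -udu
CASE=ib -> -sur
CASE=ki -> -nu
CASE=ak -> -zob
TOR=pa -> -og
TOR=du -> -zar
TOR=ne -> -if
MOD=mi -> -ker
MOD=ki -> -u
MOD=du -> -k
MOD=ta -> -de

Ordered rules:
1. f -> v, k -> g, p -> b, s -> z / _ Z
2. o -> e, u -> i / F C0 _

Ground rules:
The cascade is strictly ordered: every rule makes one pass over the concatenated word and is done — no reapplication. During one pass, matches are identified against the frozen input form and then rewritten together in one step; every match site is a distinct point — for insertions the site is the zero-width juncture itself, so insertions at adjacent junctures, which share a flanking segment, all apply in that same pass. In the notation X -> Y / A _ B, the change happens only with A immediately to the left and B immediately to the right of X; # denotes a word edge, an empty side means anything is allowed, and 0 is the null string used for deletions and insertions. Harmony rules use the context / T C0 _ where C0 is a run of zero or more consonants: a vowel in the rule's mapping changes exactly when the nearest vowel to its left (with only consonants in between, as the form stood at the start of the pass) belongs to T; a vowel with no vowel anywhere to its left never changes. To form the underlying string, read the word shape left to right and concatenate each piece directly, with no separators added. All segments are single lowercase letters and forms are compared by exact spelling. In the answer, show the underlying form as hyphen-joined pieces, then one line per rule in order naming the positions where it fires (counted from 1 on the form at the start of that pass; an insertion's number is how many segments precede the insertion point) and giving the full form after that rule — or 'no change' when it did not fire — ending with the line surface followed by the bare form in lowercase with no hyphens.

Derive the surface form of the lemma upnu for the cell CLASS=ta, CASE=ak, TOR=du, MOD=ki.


underlying: upnu-zob-zar-vek-u
1. f -> v, k -> g, p -> b, s -> z / _ Z: no change
2. o -> e, u -> i / F C0 _: fires at position(s) 14: upnuzobzarveki
surface: upnuzobzarveki


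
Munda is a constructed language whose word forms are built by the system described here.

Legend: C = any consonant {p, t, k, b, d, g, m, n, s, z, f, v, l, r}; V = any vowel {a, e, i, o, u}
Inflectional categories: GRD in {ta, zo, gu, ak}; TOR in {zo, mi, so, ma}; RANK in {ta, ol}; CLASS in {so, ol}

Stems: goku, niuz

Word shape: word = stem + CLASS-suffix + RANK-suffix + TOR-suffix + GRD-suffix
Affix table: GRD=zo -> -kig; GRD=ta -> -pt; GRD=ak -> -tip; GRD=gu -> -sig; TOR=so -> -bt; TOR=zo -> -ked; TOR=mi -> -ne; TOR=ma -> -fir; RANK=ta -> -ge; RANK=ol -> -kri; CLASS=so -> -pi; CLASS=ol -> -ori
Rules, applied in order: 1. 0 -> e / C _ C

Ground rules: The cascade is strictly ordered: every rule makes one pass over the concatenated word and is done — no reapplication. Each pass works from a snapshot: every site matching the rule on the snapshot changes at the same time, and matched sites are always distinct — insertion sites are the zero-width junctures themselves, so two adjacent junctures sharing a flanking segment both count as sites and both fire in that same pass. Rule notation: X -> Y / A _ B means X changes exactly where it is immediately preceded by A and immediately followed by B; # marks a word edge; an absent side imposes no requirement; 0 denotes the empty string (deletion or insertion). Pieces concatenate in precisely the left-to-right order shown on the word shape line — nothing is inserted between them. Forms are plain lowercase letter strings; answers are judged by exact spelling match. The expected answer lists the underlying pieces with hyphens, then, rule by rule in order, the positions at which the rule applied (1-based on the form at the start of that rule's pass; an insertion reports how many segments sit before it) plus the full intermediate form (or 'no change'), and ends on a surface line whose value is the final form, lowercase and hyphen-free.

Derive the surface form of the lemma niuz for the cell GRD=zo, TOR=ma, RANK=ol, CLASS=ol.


underlying: niuz-ori-kri-fir-kig
1. 0 -> e / C _ C: inserts after position(s) 8, 13: niuzorikerifirekig
surface: niuzorikerifirekig


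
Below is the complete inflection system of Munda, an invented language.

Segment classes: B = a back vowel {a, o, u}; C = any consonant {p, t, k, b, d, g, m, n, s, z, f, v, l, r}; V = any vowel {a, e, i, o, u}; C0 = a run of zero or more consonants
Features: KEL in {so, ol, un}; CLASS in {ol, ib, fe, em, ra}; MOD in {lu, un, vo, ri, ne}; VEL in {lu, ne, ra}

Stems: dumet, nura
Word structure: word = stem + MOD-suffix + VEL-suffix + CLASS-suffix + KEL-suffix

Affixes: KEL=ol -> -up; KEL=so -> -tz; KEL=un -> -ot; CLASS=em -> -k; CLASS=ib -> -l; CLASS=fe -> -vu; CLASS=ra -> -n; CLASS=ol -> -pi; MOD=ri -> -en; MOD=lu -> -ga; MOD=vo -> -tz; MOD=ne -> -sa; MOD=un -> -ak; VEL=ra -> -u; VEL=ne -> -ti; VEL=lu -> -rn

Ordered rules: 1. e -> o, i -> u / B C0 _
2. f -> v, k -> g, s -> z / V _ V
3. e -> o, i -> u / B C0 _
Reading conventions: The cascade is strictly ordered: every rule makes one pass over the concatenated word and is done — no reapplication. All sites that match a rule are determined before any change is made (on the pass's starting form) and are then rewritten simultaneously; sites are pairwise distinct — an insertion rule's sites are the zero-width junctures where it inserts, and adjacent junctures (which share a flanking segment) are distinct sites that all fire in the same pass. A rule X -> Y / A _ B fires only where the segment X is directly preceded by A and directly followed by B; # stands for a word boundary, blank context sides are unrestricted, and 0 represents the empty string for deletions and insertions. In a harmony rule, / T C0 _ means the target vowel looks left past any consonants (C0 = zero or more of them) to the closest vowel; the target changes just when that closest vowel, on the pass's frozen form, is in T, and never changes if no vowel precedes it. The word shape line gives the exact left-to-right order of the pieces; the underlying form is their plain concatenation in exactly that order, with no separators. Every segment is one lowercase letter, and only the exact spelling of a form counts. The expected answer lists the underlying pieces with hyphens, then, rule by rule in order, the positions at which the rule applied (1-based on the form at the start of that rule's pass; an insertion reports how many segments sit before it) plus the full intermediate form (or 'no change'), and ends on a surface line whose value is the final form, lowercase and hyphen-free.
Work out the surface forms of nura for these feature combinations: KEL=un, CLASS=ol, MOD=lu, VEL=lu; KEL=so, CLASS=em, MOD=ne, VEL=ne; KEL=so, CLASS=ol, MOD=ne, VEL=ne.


cell KEL=un, CLASS=ol, MOD=lu, VEL=lu:
underlying: nura-ga-rn-pi-ot
1. e -> o, i -> u / B C0 _: fires at position(s) 10: nuragarnpuot
2. f -> v, k -> g, s -> z / V _ V: no change
3. e -> o, i -> u / B C0 _: no change
surface: nuragarnpuot

cell KEL=so, CLASS=em, MOD=ne, VEL=ne:
underlying: nura-sa-ti-k-tz
1. e -> o, i -> u / B C0 _: fires at position(s) 8: nurasatuktz
2. f -> v, k -> g, s -> z / V _ V: fires at position(s) 5: nurazatuktz
3. e -> o, i -> u / B C0 _: no change
surface: nurazatuktz

cell KEL=so, CLASS=ol, MOD=ne, VEL=ne:
underlying: nura-sa-ti-pi-tz
1. e -> o, i -> u / B C0 _: fires at position(s) 8: nurasatupitz
2. f -> v, k -> g, s -> z / V _ V: fires at position(s) 5: nurazatupitz
3. e -> o, i -> u / B C0 _: fires at position(s) 10: nurazatuputz
surface: nurazatuputz


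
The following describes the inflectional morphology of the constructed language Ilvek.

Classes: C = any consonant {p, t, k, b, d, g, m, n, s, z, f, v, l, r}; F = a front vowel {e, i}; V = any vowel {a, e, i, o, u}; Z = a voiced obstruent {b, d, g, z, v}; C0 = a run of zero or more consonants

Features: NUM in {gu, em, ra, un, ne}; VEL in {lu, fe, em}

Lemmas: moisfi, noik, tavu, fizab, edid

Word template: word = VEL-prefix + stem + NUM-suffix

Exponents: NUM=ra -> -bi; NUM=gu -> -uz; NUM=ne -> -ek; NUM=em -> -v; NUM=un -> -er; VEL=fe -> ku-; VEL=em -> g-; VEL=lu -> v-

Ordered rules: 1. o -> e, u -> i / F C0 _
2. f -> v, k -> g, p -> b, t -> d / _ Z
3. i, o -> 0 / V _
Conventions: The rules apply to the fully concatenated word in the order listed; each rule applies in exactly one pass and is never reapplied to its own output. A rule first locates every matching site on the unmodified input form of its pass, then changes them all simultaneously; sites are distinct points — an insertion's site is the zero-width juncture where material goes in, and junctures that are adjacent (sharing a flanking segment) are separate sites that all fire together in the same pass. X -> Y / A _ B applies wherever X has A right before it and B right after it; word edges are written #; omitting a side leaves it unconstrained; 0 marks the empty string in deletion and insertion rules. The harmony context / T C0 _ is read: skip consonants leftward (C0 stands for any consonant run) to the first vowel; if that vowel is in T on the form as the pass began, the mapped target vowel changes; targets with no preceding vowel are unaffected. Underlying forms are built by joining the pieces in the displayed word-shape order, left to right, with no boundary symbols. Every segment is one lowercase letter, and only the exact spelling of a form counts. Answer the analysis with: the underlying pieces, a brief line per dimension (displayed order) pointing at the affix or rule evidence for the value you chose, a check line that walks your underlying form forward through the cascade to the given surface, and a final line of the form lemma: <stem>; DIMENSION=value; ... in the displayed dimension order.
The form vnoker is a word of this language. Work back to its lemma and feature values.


underlying: v-noik-er
NUM=un - signalled by the affix -er
VEL=lu - signalled by the affix v-
check: vnoiker -> vnoiker -> vnoiker -> vnoker
lemma: noik; NUM=un; VEL=lu


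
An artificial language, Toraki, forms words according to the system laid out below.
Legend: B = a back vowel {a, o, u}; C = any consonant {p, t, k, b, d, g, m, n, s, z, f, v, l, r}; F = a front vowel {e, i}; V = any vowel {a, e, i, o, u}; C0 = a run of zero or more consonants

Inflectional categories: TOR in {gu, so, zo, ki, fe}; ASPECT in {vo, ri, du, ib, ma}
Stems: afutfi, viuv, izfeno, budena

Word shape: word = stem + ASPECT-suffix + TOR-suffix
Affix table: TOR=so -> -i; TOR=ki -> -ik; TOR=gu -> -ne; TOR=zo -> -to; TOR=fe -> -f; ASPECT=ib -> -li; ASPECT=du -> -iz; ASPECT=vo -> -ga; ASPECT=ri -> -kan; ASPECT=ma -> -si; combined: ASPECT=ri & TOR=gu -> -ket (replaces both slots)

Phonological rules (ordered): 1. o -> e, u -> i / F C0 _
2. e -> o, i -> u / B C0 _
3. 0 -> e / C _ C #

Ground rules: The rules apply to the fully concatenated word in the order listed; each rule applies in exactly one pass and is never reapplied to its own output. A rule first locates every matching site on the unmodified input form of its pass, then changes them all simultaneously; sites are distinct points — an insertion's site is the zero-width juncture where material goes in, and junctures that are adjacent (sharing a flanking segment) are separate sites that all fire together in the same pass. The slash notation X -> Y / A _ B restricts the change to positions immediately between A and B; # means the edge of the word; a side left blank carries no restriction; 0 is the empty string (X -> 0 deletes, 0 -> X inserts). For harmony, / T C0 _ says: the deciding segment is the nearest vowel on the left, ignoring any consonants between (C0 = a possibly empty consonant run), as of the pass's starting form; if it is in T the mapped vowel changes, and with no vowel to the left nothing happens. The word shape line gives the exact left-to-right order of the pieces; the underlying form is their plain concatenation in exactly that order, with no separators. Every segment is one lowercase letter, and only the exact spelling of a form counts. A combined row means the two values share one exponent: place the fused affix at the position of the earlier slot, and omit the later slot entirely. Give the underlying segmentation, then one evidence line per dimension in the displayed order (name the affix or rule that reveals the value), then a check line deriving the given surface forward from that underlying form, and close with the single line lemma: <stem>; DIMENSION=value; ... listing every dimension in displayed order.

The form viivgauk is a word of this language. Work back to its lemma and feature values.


underlying: viuv-ga-ik
TOR=ki - signalled by the affix -ik
ASPECT=vo - signalled by the affix -ga
check: viuvgaik -> viivgaik -> viivgauk -> viivgauk
lemma: viuv; TOR=ki; ASPECT=vo


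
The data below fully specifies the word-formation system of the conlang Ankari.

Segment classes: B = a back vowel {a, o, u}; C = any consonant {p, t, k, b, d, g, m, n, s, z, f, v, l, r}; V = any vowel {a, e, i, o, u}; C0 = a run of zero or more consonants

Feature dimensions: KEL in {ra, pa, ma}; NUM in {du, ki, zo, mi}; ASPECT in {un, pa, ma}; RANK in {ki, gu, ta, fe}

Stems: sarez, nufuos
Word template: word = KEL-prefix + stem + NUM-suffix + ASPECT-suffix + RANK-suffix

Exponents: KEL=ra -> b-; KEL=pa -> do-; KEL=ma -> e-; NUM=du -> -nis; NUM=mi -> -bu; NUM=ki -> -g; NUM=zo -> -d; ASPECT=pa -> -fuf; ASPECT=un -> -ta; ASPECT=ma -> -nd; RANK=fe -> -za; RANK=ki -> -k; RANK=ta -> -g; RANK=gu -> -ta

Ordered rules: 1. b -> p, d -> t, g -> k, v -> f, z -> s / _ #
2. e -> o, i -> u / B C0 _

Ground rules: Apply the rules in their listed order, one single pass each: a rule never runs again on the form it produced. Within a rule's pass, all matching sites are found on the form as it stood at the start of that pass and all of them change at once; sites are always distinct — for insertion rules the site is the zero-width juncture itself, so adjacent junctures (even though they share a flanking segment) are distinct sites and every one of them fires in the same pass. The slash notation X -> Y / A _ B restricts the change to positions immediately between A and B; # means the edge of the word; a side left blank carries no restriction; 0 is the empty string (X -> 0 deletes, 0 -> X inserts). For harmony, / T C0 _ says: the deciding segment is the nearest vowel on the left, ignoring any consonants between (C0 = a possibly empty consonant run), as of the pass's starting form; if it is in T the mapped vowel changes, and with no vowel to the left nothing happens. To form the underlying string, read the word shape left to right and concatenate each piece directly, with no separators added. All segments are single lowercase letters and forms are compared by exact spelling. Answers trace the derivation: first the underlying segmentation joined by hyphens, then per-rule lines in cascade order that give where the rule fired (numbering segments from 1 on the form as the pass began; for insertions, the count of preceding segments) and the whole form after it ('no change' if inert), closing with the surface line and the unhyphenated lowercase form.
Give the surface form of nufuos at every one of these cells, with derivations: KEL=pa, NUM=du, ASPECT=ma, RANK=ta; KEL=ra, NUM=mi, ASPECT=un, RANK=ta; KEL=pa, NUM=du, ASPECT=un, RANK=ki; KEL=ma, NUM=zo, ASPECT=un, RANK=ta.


cell KEL=pa, NUM=du, ASPECT=ma, RANK=ta:
underlying: do-nufuos-nis-nd-g
1. b -> p, d -> t, g -> k, v -> f, z -> s / _ #: fires at position(s) 14: donufuosnisndk
2. e -> o, i -> u / B C0 _: fires at position(s) 10: donufuosnusndk
surface: donufuosnusndk

cell KEL=ra, NUM=mi, ASPECT=un, RANK=ta:
underlying: b-nufuos-bu-ta-g
1. b -> p, d -> t, g -> k, v -> f, z -> s / _ #: fires at position(s) 12: bnufuosbutak
2. e -> o, i -> u / B C0 _: no change
surface: bnufuosbutak

cell KEL=pa, NUM=du, ASPECT=un, RANK=ki:
underlying: do-nufuos-nis-ta-k
1. b -> p, d -> t, g -> k, v -> f, z -> s / _ #: no change
2. e -> o, i -> u / B C0 _: fires at position(s) 10: donufuosnustak
surface: donufuosnustak

cell KEL=ma, NUM=zo, ASPECT=un, RANK=ta:
underlying: e-nufuos-d-ta-g
1. b -> p, d -> t, g -> k, v -> f, z -> s / _ #: fires at position(s) 11: enufuosdtak
2. e -> o, i -> u / B C0 _: no change
surface: enufuosdtak


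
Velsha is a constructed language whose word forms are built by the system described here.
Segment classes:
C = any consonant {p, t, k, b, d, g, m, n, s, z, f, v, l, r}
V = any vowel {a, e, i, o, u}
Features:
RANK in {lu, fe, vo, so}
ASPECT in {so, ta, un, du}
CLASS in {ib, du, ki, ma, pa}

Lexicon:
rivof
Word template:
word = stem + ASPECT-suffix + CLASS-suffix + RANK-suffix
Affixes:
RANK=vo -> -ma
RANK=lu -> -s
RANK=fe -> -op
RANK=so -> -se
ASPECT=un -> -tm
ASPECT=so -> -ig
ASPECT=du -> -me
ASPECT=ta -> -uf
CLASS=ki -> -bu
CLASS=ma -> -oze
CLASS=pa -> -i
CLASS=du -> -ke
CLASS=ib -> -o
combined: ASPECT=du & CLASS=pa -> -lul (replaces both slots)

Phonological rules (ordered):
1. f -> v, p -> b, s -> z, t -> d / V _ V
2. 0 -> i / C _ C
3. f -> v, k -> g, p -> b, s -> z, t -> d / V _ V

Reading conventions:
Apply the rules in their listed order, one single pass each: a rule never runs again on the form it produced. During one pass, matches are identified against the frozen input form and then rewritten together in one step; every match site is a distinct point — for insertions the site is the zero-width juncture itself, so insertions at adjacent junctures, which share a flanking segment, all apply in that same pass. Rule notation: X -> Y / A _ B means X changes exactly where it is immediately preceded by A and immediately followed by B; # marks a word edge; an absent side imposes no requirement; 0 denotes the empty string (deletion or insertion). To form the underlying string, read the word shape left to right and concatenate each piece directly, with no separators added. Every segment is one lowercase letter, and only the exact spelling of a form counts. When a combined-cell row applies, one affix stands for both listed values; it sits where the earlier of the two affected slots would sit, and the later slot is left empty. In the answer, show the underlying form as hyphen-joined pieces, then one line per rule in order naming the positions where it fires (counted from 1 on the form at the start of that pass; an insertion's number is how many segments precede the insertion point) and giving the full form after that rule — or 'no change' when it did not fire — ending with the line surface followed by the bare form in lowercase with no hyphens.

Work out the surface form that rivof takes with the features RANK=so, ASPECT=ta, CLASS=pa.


underlying: rivof-uf-i-se
1. f -> v, p -> b, s -> z, t -> d / V _ V: fires at position(s) 5, 7, 9: rivovuvize
2. 0 -> i / C _ C: no change
3. f -> v, k -> g, p -> b, s -> z, t -> d / V _ V: no change
surface: rivovuvize


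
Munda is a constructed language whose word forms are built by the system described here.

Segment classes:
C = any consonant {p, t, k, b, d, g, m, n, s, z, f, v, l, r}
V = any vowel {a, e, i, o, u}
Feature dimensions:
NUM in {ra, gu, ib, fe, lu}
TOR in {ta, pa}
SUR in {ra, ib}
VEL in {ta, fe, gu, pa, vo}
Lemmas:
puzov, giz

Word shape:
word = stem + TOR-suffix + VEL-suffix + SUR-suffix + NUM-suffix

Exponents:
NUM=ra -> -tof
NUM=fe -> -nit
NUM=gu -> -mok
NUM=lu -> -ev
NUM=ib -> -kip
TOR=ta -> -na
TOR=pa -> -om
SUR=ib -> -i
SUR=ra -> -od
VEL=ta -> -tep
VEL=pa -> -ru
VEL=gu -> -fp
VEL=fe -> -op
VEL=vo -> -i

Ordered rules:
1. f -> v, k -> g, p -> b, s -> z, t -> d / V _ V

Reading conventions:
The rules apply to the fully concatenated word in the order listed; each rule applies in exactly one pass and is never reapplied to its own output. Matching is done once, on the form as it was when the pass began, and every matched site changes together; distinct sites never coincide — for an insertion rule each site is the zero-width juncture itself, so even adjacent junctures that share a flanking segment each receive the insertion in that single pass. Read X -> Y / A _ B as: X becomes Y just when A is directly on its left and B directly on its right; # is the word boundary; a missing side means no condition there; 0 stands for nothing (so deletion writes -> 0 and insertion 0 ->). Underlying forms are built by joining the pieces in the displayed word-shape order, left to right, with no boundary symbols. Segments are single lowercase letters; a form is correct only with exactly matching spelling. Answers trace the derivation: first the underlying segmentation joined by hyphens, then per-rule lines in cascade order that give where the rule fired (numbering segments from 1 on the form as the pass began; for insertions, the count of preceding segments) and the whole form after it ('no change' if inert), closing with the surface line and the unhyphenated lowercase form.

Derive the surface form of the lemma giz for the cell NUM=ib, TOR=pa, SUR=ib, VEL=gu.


underlying: giz-om-fp-i-kip
1. f -> v, k -> g, p -> b, s -> z, t -> d / V _ V: fires at position(s) 9: gizomfpigip
surface: gizomfpigip


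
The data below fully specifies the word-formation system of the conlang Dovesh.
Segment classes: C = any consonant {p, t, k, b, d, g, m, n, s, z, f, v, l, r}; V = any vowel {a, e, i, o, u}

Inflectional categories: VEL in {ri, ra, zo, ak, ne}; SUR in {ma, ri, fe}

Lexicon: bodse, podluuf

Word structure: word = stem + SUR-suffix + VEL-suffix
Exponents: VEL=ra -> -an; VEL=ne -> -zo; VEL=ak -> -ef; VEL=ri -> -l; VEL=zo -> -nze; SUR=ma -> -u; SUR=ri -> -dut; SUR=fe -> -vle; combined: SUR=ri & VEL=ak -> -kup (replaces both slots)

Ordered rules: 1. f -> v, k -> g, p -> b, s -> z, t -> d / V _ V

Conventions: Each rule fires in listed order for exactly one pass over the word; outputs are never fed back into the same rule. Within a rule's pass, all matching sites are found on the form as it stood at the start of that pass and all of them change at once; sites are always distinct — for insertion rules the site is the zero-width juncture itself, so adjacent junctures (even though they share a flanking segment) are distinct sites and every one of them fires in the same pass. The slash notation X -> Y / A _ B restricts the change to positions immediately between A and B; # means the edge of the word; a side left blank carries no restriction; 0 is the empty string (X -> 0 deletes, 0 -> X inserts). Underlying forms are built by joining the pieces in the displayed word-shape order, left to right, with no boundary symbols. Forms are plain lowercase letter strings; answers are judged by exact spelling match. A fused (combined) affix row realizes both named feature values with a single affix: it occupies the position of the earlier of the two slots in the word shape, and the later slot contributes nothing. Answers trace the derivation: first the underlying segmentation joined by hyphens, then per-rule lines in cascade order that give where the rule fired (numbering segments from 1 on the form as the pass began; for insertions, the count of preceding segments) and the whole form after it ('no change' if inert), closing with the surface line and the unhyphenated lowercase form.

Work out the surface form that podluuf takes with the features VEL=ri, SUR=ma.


underlying: podluuf-u-l
1. f -> v, k -> g, p -> b, s -> z, t -> d / V _ V: fires at position(s) 7: podluuvul
surface: podluuvul


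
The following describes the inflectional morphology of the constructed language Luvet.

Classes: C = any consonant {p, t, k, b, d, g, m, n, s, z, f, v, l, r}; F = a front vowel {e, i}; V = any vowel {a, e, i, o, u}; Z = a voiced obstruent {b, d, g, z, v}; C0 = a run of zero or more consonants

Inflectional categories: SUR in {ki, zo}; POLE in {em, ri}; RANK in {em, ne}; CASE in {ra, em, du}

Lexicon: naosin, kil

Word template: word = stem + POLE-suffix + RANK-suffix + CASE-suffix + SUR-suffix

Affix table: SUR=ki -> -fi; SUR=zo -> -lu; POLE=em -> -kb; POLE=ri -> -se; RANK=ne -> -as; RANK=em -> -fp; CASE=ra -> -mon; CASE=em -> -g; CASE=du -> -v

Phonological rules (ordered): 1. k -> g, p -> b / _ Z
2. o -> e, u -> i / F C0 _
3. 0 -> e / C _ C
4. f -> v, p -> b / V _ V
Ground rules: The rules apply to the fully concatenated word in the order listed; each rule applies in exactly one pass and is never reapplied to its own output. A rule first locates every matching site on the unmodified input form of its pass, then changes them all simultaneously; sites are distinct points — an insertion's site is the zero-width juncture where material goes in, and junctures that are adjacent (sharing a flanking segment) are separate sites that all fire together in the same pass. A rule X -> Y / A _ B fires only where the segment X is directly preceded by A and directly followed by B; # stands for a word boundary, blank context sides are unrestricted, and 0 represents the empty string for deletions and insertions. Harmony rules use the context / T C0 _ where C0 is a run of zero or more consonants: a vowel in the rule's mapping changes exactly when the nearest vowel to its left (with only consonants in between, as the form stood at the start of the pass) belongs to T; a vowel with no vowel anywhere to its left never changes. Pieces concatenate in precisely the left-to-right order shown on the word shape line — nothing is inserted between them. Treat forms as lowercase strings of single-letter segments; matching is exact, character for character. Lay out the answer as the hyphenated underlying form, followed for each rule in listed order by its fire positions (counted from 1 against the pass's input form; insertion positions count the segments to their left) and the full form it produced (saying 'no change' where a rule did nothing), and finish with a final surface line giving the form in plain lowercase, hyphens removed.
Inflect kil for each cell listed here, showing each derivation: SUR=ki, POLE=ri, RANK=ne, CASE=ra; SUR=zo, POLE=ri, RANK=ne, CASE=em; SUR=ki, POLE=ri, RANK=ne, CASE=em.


cell SUR=ki, POLE=ri, RANK=ne, CASE=ra:
underlying: kil-se-as-mon-fi
1. k -> g, p -> b / _ Z: no change
2. o -> e, u -> i / F C0 _: no change
3. 0 -> e / C _ C: inserts after position(s) 3, 7, 10: kileseasemonefi
4. f -> v, p -> b / V _ V: fires at position(s) 14: kileseasemonevi
surface: kileseasemonevi

cell SUR=zo, POLE=ri, RANK=ne, CASE=em:
underlying: kil-se-as-g-lu
1. k -> g, p -> b / _ Z: no change
2. o -> e, u -> i / F C0 _: no change
3. 0 -> e / C _ C: inserts after position(s) 3, 7, 8: kileseasegelu
4. f -> v, p -> b / V _ V: no change
surface: kileseasegelu

cell SUR=ki, POLE=ri, RANK=ne, CASE=em:
underlying: kil-se-as-g-fi
1. k -> g, p -> b / _ Z: no change
2. o -> e, u -> i / F C0 _: no change
3. 0 -> e / C _ C: inserts after position(s) 3, 7, 8: kileseasegefi
4. f -> v, p -> b / V _ V: fires at position(s) 12: kileseasegevi
surface: kileseasegevi
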